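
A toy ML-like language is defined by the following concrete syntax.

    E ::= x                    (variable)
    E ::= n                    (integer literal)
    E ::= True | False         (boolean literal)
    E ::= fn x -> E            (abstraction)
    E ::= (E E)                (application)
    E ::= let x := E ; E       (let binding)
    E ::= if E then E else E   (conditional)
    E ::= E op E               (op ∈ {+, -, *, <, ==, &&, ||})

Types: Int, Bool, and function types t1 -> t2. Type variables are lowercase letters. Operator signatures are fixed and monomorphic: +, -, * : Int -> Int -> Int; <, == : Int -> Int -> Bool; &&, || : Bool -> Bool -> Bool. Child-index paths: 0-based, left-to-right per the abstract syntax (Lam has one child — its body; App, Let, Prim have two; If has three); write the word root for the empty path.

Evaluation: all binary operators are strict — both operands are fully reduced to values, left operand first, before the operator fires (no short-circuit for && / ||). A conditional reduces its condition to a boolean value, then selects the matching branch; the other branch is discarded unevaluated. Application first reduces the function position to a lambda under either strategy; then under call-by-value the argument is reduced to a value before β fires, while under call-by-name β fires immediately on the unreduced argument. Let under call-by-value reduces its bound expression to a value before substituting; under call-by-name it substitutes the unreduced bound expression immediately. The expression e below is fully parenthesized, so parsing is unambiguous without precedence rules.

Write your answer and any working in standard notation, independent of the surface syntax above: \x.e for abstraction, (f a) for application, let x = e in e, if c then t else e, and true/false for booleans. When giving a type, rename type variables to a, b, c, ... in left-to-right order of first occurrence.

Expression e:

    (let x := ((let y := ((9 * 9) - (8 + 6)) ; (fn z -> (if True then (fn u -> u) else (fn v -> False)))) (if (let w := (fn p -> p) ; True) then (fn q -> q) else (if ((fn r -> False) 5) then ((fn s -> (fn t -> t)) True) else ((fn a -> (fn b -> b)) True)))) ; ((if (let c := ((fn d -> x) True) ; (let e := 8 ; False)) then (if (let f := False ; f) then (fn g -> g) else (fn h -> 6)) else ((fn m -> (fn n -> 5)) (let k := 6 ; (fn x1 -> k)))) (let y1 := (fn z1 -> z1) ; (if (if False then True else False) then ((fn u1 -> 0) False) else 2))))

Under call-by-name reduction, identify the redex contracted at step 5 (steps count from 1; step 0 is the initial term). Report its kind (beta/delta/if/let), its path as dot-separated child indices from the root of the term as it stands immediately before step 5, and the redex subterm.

Answer: beta at 0 : ((\m.(\n.5)) (let k = 6 in (\x1.k)))

Trace:
step 0: (let x = ((let y = ((9 * 9) - (8 + 6)) in (\z.(if true then (\u.u) else (\v.false)))) (if (let w = (\p.p) in true) then (\q.q) else (if ((\r.false) 5) then ((\s.(\t.t)) true) else ((\a.(\b.b)) true)))) in ((if (let c = ((\d.x) true) in (let e = 8 in false)) then (if (let f = false in f) then (\g.g) else (\h.6)) else ((\m.(\n.5)) (let k = 6 in (\x1.k)))) (let y1 = (\z1.z1) in (if (if false then true else false) then ((\u1.0) false) else 2))))
step 1: [let@root] ((if (let c = ((\d.((let y = ((9 * 9) - (8 + 6)) in (\z.(if true then (\u.u) else (\v.false)))) (if (let w = (\p.p) in true) then (\q.q) else (if ((\r.false) 5) then ((\s.(\t.t)) true) else ((\a.(\b.b)) true))))) true) in (let e = 8 in false)) then (if (let f = false in f) then (\g.g) else (\h.6)) else ((\m.(\n.5)) (let k = 6 in (\x1.k)))) (let y1 = (\z1.z1) in (if (if false then true else false) then ((\u1.0) false) else 2)))
step 2: [let@0.0] ((if (let e = 8 in false) then (if (let f = false in f) then (\g.g) else (\h.6)) else ((\m.(\n.5)) (let k = 6 in (\x1.k)))) (let y1 = (\z1.z1) in (if (if false then true else false) then ((\u1.0) false) else 2)))
step 3: [let@0.0] ((if false then (if (let f = false in f) then (\g.g) else (\h.6)) else ((\m.(\n.5)) (let k = 6 in (\x1.k)))) (let y1 = (\z1.z1) in (if (if false then true else false) then ((\u1.0) false) else 2)))
step 4: [if@0] (((\m.(\n.5)) (let k = 6 in (\x1.k))) (let y1 = (\z1.z1) in (if (if false then true else false) then ((\u1.0) false) else 2)))
step 5: [beta@0] ((\n.5) (let y1 = (\z1.z1) in (if (if false then true else false) then ((\u1.0) false) else 2)))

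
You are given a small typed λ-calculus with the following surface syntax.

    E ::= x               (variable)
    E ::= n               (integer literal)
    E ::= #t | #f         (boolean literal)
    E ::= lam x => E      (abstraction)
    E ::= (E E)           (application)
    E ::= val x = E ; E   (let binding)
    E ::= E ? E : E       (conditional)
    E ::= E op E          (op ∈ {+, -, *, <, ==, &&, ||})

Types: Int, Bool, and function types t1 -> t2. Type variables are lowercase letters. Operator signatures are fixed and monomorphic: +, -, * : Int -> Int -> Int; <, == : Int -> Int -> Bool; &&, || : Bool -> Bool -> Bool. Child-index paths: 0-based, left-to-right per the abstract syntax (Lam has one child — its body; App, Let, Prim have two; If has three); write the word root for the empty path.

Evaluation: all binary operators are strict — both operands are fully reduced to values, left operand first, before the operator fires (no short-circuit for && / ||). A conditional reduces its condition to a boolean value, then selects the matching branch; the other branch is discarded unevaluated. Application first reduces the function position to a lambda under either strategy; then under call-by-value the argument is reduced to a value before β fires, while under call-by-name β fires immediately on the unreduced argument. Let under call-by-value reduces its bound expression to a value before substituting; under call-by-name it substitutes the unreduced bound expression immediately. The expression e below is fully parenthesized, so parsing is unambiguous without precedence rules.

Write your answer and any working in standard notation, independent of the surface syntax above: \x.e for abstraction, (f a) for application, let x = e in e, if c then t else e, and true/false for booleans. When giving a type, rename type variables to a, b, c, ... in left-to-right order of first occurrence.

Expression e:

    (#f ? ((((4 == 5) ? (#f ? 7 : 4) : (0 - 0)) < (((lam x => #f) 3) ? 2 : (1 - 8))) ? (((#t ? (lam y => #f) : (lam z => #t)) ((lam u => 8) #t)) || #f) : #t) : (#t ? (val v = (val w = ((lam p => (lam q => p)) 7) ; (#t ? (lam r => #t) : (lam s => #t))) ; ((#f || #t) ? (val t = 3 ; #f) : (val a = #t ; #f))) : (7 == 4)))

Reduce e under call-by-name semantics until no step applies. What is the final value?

Working:
step 0: (if false then (if ((if (4 == 5) then (if false then 7 else 4) else (0 - 0)) < (if ((\x.false) 3) then 2 else (1 - 8))) then (((if true then (\y.false) else (\z.true)) ((\u.8) true)) || false) else true) else (if true then (let v = (let w = ((\p.(\q.p)) 7) in (if true then (\r.true) else (\s.true))) in (if (false || true) then (let t = 3 in false) else (let a = true in false))) else (7 == 4)))
step 1: [if@root] (if true then (let v = (let w = ((\p.(\q.p)) 7) in (if true then (\r.true) else (\s.true))) in (if (false || true) then (let t = 3 in false) else (let a = true in false))) else (7 == 4))
step 2: [if@root] (let v = (let w = ((\p.(\q.p)) 7) in (if true then (\r.true) else (\s.true))) in (if (false || true) then (let t = 3 in false) else (let a = true in false)))
step 3: [let@root] (if (false || true) then (let t = 3 in false) else (let a = true in false))
step 4: [delta@0] (if true then (let t = 3 in false) else (let a = true in false))
step 5: [if@root] (let t = 3 in false)
step 6: [let@root] false

Answer: false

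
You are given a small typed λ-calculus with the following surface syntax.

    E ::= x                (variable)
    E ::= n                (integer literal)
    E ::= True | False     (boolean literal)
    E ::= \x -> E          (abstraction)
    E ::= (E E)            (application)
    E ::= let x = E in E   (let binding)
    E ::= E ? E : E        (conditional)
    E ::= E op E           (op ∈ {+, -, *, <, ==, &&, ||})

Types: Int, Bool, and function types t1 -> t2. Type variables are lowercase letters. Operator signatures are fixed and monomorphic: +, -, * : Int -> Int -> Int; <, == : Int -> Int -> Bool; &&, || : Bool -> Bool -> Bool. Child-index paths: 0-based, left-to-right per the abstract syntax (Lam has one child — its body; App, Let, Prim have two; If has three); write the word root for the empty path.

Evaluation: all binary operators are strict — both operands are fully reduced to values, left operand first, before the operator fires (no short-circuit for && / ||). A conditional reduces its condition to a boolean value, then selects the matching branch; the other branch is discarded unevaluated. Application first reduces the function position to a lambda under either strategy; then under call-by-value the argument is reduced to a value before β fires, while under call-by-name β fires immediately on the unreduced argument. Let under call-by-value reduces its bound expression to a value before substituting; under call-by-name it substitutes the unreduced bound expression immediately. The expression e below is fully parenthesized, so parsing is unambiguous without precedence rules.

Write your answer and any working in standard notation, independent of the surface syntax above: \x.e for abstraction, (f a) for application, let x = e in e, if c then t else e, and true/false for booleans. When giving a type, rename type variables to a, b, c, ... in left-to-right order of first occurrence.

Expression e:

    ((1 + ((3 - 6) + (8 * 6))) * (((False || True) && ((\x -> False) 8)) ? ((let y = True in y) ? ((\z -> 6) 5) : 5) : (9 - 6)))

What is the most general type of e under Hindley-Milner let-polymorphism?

Trace:
  unify Int ~ Int
  unify Int ~ Int
  unify Int ~ Int
  unify Int ~ Int
  unify Int ~ Int
  unify Int ~ Int
  unify Int ~ Int
  unify Int ~ Int
  unify Int ~ Int
  unify Bool ~ Bool
  unify Bool ~ Bool
  unify Bool ~ Bool
\x._ : a -> Bool
  unify a -> Bool ~ Int -> b
  unify a ~ Int
  unify Bool ~ b
_ _ : Bool
  unify Bool ~ Bool
  unify Bool ~ Bool
let y : Bool
y : Bool
  unify Bool ~ Bool
\z._ : c -> Int
  unify c -> Int ~ Int -> d
  unify c ~ Int
  unify Int ~ d
_ _ : Int
  unify Int ~ Int
  unify Int ~ Int
  unify Int ~ Int
  unify Int ~ Int
  unify Int ~ Int

Answer: Int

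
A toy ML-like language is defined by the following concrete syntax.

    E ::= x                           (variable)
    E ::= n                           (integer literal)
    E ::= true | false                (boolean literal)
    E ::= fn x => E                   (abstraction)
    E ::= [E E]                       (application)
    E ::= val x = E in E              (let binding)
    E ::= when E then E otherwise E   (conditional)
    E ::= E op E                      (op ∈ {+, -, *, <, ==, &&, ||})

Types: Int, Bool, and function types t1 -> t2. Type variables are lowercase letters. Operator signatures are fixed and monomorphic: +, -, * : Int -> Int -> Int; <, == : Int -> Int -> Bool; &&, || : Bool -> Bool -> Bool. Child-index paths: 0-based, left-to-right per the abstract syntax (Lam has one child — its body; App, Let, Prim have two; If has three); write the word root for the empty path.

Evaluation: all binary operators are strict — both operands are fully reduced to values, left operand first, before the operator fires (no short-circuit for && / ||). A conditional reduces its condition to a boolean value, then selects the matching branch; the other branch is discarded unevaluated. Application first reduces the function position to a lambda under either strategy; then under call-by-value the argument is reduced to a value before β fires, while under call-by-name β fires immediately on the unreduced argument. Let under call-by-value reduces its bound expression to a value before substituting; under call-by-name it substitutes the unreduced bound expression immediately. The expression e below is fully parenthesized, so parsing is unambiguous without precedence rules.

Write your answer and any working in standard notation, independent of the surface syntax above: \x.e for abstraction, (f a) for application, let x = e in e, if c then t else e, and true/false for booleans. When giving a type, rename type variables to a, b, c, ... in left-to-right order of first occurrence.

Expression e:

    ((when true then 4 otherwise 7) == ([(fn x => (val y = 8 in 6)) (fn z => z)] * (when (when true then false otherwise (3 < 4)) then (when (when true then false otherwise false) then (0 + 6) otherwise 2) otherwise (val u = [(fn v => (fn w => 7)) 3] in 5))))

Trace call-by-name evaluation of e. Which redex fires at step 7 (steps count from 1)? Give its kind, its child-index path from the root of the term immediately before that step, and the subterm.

Answer: delta at 1 : (6 * 5)

Trace:
step 0: ((if true then 4 else 7) == (((\x.(let y = 8 in 6)) (\z.z)) * (if (if true then false else (3 < 4)) then (if (if true then false else false) then (0 + 6) else 2) else (let u = ((\v.(\w.7)) 3) in 5))))
step 1: [if@0] (4 == (((\x.(let y = 8 in 6)) (\z.z)) * (if (if true then false else (3 < 4)) then (if (if true then false else false) then (0 + 6) else 2) else (let u = ((\v.(\w.7)) 3) in 5))))
step 2: [beta@1.0] (4 == ((let y = 8 in 6) * (if (if true then false else (3 < 4)) then (if (if true then false else false) then (0 + 6) else 2) else (let u = ((\v.(\w.7)) 3) in 5))))
step 3: [let@1.0] (4 == (6 * (if (if true then false else (3 < 4)) then (if (if true then false else false) then (0 + 6) else 2) else (let u = ((\v.(\w.7)) 3) in 5))))
step 4: [if@1.1.0] (4 == (6 * (if false then (if (if true then false else false) then (0 + 6) else 2) else (let u = ((\v.(\w.7)) 3) in 5))))
step 5: [if@1.1] (4 == (6 * (let u = ((\v.(\w.7)) 3) in 5)))
step 6: [let@1.1] (4 == (6 * 5))
step 7: [delta@1] (4 == 30)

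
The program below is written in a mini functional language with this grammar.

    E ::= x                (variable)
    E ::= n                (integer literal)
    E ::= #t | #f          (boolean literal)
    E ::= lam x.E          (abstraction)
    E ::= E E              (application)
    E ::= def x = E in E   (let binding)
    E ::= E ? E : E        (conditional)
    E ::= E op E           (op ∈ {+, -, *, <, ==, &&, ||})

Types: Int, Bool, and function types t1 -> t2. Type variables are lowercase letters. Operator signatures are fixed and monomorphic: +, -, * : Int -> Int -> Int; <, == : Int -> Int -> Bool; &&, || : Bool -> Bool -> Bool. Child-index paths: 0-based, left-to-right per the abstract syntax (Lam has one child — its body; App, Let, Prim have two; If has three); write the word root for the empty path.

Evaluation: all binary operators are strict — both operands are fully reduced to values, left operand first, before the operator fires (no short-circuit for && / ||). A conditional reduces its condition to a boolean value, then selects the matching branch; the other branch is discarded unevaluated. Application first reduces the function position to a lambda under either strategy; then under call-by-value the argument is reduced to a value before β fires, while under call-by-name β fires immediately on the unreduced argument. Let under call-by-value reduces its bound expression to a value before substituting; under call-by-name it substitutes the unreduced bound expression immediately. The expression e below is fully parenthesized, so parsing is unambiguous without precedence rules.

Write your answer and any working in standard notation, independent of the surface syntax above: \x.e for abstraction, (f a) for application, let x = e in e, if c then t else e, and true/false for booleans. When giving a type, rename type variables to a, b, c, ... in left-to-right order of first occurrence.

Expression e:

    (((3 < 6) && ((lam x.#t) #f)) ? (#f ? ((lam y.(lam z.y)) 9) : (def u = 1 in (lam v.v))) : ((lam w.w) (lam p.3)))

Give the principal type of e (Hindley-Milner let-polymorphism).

Answer: Int -> Int

Derivation:
  unify Int ~ Int
  unify Int ~ Int
  unify Bool ~ Bool
\x._ : a -> Bool
  unify a -> Bool ~ Bool -> b
  unify a ~ Bool
  unify Bool ~ b
_ _ : Bool
  unify Bool ~ Bool
  unify Bool ~ Bool
  unify Bool ~ Bool
y : c
\z._ : d -> c
\y._ : c -> d -> c
  unify c -> d -> c ~ Int -> e
  unify c ~ Int
  unify d -> Int ~ e
_ _ : d -> Int
let u : Int
v : f
\v._ : f -> f
  unify d -> Int ~ f -> f
  unify d ~ f
  unify Int ~ f
w : g
\w._ : g -> g
\p._ : h -> Int
  unify g -> g ~ (h -> Int) -> i
  unify g ~ h -> Int
  unify h -> Int ~ i
_ _ : h -> Int
  unify Int -> Int ~ h -> Int
  unify Int ~ h
  unify Int ~ Int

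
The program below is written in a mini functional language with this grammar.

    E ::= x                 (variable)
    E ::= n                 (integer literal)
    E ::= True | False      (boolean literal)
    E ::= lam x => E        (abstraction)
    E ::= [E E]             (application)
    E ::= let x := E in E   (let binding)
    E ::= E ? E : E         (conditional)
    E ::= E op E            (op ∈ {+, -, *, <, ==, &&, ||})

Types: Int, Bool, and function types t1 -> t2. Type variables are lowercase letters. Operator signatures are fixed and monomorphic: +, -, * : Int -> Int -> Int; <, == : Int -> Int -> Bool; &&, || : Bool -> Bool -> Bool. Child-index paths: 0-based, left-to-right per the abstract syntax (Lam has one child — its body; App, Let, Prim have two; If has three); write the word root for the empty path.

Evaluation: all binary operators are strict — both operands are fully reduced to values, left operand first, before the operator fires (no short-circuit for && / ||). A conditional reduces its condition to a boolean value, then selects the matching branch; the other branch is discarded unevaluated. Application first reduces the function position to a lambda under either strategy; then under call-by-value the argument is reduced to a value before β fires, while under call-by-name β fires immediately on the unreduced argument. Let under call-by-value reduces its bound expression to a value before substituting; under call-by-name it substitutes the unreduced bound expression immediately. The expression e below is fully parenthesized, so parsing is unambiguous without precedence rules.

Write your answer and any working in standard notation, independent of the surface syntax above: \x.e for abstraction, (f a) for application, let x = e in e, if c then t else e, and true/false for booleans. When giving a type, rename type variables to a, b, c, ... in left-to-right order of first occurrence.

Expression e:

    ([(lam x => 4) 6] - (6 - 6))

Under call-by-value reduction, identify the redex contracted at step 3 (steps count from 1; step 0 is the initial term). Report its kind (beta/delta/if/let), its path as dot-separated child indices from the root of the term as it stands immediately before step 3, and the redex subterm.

Working:
step 0: (((\x.4) 6) - (6 - 6))
step 1: [beta@0] (4 - (6 - 6))
step 2: [delta@1] (4 - 0)
step 3: [delta@root] 4

Answer: delta at root : (4 - 0)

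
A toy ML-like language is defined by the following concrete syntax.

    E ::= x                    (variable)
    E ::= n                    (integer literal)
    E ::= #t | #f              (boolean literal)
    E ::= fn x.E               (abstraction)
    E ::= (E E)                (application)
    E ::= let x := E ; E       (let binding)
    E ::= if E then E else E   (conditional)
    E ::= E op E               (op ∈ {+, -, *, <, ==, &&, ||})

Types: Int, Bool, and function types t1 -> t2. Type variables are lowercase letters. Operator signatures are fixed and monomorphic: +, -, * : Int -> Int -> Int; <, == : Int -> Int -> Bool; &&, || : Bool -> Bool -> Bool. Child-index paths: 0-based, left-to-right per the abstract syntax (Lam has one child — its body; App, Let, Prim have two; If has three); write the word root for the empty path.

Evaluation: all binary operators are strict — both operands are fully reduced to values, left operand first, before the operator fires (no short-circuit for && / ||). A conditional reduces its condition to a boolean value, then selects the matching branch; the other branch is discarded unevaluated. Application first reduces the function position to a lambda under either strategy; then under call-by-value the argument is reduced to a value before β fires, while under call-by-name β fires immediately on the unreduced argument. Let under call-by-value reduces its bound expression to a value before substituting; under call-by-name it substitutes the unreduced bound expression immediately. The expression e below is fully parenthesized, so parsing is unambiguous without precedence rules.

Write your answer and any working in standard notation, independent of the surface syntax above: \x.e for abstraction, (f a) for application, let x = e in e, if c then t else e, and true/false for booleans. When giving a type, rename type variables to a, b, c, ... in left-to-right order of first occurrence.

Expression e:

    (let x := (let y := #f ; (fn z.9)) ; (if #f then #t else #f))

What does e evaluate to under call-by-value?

Answer: false

Trace:
step 0: (let x = (let y = false in (\z.9)) in (if false then true else false))
step 1: [let@0] (let x = (\z.9) in (if false then true else false))
step 2: [let@root] (if false then true else false)
step 3: [if@root] false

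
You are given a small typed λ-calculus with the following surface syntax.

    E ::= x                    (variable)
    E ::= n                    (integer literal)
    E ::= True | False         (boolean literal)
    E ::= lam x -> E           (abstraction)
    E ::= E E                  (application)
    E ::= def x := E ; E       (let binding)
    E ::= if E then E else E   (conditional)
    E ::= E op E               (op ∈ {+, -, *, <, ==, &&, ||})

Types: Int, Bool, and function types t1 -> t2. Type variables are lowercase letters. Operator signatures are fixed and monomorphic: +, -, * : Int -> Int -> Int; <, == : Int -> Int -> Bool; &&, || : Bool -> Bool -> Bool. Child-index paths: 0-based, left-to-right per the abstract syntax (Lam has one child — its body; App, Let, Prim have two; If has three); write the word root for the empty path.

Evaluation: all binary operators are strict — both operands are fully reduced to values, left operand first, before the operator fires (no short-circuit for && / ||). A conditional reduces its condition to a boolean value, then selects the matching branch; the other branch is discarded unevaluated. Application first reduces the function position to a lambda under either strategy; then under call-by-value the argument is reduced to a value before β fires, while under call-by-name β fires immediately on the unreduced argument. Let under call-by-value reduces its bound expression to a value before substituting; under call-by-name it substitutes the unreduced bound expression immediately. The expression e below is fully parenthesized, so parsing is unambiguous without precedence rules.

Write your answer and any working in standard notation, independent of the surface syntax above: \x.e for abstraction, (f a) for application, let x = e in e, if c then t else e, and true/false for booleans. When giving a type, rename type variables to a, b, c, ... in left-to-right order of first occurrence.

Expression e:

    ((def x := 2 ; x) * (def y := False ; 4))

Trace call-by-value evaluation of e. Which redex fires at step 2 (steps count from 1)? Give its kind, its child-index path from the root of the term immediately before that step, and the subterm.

Answer: let at 1 : (let y = false in 4)

Derivation:
step 0: ((let x = 2 in x) * (let y = false in 4))
step 1: [let@0] (2 * (let y = false in 4))
step 2: [let@1] (2 * 4)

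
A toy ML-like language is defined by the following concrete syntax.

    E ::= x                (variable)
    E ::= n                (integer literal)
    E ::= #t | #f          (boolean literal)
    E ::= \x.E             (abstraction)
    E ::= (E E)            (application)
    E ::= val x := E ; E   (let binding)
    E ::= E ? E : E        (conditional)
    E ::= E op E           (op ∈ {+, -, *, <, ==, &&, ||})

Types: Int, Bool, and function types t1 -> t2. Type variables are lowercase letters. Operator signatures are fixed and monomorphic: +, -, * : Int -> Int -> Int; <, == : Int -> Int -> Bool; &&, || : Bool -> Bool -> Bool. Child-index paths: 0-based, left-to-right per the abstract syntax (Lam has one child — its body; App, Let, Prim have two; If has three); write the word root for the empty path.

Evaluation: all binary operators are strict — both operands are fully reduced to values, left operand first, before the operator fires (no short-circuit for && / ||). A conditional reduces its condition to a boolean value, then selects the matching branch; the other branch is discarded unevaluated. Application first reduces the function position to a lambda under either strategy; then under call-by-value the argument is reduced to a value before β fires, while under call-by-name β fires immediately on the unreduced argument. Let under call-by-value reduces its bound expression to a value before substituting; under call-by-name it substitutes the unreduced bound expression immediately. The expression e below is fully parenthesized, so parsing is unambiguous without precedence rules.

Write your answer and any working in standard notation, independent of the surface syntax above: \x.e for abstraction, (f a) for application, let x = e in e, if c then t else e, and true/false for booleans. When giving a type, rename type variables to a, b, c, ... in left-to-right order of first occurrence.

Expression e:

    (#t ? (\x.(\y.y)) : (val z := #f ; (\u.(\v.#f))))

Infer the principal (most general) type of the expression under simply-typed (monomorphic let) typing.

Answer: a -> Bool -> Bool

Trace:
  unify Bool ~ Bool
y : b
\y._ : b -> b
\x._ : a -> b -> b
let z : Bool
\v._ : d -> Bool
\u._ : c -> d -> Bool
  unify a -> b -> b ~ c -> d -> Bool
  unify a ~ c
  unify b -> b ~ d -> Bool
  unify b ~ d
  unify d ~ Bool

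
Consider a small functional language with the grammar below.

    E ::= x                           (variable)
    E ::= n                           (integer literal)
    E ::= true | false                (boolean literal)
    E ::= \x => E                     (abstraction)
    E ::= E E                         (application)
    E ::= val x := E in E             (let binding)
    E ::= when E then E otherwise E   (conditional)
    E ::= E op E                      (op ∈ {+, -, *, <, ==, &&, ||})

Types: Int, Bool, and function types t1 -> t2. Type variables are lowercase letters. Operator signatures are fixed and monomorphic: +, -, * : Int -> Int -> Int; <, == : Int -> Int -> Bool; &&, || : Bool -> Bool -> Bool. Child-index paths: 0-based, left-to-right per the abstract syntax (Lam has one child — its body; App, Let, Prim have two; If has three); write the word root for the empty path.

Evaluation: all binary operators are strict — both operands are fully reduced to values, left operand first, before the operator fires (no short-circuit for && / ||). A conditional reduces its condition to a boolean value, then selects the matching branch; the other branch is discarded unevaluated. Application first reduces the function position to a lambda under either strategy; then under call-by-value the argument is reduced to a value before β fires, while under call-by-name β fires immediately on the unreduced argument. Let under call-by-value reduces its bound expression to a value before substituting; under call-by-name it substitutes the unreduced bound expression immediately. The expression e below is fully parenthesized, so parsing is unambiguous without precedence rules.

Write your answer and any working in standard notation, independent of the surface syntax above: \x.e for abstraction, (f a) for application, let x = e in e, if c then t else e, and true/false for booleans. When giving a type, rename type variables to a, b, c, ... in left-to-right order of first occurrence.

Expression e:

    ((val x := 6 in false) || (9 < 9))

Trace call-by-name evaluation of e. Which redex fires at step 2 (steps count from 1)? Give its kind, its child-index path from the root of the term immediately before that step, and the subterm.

Working:
step 0: ((let x = 6 in false) || (9 < 9))
step 1: [let@0] (false || (9 < 9))
step 2: [delta@1] (false || false)

Answer: delta at 1 : (9 < 9)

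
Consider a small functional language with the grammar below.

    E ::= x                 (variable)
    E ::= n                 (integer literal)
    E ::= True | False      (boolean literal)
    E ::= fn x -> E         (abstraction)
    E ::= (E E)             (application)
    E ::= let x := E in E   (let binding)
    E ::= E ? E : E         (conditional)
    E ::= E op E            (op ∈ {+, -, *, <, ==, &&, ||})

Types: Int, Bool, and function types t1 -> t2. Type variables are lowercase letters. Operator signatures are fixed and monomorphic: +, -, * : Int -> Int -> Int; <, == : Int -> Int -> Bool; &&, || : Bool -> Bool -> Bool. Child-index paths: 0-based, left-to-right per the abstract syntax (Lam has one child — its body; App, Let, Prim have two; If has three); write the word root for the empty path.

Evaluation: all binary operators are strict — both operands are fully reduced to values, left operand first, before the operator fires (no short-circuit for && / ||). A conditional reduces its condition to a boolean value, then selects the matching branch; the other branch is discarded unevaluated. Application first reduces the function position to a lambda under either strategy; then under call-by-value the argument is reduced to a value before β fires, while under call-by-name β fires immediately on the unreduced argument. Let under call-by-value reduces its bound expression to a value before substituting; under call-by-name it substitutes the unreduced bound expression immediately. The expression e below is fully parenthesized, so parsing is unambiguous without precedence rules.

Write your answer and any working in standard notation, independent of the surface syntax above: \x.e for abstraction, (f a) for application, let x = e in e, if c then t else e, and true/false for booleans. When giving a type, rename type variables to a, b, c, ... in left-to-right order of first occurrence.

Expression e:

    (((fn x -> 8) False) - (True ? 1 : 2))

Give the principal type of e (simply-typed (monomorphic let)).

Working:
\x._ : a -> Int
  unify a -> Int ~ Bool -> b
  unify a ~ Bool
  unify Int ~ b
_ _ : Int
  unify Int ~ Int
  unify Bool ~ Bool
  unify Int ~ Int
  unify Int ~ Int

Answer: Int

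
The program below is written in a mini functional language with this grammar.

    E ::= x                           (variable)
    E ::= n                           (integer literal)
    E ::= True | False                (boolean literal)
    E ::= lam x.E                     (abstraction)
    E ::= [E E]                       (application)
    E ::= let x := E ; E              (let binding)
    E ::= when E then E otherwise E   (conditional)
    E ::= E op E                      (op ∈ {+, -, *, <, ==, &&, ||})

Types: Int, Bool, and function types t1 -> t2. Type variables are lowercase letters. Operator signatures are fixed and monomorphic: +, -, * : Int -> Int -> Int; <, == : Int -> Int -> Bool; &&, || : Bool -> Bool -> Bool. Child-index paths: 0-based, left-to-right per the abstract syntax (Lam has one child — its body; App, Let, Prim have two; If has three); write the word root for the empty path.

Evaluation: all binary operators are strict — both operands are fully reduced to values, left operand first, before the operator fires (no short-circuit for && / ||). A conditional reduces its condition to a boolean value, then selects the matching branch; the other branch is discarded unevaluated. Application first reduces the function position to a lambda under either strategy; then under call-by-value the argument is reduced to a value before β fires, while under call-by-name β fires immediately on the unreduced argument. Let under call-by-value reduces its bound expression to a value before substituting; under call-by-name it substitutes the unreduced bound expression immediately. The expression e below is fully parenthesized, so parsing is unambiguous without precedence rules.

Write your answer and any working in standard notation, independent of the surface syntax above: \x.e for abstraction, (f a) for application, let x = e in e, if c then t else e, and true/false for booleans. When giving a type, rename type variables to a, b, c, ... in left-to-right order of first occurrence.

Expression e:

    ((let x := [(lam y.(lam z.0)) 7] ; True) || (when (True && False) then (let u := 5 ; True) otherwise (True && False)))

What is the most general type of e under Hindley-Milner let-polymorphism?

Answer: Bool

Working:
\z._ : b -> Int
\y._ : a -> b -> Int
  unify a -> b -> Int ~ Int -> c
  unify a ~ Int
  unify b -> Int ~ c
_ _ : b -> Int
let x : forall. b -> Int
  unify Bool ~ Bool
  unify Bool ~ Bool
  unify Bool ~ Bool
  unify Bool ~ Bool
let u : Int
  unify Bool ~ Bool
  unify Bool ~ Bool
  unify Bool ~ Bool
  unify Bool ~ Bool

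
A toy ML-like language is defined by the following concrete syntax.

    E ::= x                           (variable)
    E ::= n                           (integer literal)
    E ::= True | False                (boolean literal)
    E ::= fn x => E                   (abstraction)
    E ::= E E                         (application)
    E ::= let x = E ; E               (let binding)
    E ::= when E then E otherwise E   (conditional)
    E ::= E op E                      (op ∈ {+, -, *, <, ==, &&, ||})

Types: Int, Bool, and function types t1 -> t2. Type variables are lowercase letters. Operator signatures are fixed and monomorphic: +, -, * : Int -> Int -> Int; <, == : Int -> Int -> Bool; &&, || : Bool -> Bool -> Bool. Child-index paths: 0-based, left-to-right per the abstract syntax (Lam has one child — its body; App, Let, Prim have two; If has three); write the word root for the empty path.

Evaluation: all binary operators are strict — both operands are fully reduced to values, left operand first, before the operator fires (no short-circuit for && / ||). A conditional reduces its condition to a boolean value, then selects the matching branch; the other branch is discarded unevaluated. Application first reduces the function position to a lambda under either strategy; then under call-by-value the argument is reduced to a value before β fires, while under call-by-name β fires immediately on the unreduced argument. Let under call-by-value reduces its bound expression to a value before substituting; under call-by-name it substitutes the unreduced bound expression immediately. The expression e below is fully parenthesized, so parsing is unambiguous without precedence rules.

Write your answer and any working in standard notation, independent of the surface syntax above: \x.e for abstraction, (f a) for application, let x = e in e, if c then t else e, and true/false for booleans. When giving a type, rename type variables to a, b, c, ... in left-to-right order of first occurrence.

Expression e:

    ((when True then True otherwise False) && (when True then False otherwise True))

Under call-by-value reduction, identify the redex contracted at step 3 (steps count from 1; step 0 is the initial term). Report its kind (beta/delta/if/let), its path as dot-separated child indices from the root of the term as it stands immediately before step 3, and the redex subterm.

Working:
step 0: ((if true then true else false) && (if true then false else true))
step 1: [if@0] (true && (if true then false else true))
step 2: [if@1] (true && false)
step 3: [delta@root] false

Answer: delta at root : (true && false)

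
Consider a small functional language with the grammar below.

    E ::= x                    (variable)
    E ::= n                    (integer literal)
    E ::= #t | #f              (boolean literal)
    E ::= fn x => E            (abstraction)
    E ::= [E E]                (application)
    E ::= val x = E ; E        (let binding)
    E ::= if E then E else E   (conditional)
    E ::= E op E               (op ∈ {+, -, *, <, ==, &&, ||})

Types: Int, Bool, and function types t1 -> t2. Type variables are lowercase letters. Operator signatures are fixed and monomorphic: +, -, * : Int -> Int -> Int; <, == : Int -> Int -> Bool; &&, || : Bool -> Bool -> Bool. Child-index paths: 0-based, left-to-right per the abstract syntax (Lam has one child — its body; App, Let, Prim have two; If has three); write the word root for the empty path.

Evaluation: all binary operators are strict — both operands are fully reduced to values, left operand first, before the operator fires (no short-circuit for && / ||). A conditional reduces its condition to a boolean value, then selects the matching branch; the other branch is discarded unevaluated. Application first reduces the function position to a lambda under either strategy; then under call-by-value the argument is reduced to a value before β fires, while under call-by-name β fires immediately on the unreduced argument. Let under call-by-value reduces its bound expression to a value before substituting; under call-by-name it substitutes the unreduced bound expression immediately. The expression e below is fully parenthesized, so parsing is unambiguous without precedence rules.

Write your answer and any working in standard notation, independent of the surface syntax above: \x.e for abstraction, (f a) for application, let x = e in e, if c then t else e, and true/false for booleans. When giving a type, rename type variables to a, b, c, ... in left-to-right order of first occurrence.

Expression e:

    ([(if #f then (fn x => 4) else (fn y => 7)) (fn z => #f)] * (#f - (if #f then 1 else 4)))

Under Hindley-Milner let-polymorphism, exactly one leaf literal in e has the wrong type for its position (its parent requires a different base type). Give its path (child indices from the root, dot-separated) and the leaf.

Working:
  unify Bool ~ Bool
\x._ : a -> Int
\y._ : b -> Int
  unify a -> Int ~ b -> Int
  unify a ~ b
  unify Int ~ Int
\z._ : c -> Bool
  unify b -> Int ~ (c -> Bool) -> d
  unify b ~ c -> Bool
  unify Int ~ d
_ _ : Int
  unify Int ~ Int
  unify Bool ~ Int
  FAIL: mismatch Bool ~ Int

Answer: 1.0 : false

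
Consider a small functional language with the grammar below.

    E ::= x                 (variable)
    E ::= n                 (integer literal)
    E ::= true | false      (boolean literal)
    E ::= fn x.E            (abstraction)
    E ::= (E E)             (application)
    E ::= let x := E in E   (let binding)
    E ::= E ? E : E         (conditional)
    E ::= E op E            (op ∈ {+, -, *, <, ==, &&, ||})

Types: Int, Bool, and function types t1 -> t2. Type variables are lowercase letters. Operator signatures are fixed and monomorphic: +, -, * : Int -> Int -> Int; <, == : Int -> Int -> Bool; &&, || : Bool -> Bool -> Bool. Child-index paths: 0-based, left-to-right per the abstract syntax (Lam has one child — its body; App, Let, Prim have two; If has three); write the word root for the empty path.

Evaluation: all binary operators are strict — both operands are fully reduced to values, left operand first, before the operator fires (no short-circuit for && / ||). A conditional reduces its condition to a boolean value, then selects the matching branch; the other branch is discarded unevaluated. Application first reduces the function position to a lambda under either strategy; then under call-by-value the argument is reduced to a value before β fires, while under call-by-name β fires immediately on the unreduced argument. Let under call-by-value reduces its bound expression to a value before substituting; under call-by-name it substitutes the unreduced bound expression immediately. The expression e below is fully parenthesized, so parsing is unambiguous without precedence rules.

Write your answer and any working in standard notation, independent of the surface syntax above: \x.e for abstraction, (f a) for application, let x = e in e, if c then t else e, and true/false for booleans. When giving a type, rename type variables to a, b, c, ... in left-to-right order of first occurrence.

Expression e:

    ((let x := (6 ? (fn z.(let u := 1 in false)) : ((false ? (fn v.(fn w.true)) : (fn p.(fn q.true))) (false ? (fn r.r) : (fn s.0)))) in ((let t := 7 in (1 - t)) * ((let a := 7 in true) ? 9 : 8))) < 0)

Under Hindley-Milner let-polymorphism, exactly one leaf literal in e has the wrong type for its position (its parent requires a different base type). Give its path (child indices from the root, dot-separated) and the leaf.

Answer: 0.0.0 : 6

Derivation:
  unify Int ~ Bool
  FAIL: mismatch Int ~ Bool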